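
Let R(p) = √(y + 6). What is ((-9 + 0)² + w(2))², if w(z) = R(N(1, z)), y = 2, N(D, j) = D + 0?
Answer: 6569 + 324*√2 ≈ 7027.2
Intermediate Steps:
N(D, j) = D
R(p) = 2*√2 (R(p) = √(2 + 6) = √8 = 2*√2)
w(z) = 2*√2
((-9 + 0)² + w(2))² = ((-9 + 0)² + 2*√2)² = ((-9)² + 2*√2)² = (81 + 2*√2)²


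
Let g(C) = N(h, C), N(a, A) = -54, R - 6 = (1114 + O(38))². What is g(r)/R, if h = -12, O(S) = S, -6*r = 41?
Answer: -9/221185 ≈ -4.0690e-5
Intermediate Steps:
r = -41/6 (r = -⅙*41 = -41/6 ≈ -6.8333)
R = 1327110 (R = 6 + (1114 + 38)² = 6 + 1152² = 6 + 1327104 = 1327110)
g(C) = -54
g(r)/R = -54/1327110 = -54*1/1327110 = -9/221185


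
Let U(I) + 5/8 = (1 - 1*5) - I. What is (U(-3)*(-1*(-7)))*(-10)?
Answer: 455/4 ≈ 113.75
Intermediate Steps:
U(I) = -37/8 - I (U(I) = -5/8 + ((1 - 1*5) - I) = -5/8 + ((1 - 5) - I) = -5/8 + (-4 - I) = -37/8 - I)
(U(-3)*(-1*(-7)))*(-10) = ((-37/8 - 1*(-3))*(-1*(-7)))*(-10) = ((-37/8 + 3)*7)*(-10) = -13/8*7*(-10) = -91/8*(-10) = 455/4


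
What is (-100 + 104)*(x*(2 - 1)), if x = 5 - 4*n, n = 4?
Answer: -44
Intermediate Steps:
x = -11 (x = 5 - 4*4 = 5 - 16 = -11)
(-100 + 104)*(x*(2 - 1)) = (-100 + 104)*(-11*(2 - 1)) = 4*(-11*1) = 4*(-11) = -44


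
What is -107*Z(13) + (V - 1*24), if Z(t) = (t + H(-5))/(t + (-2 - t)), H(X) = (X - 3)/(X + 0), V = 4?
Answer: 7611/10 ≈ 761.10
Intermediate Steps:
H(X) = (-3 + X)/X
Z(t) = -⅘ - t/2 (Z(t) = (t + (-3 - 5)/(-5))/(t + (-2 - t)) = (t - ⅕*(-8))/(-2) = (t + 8/5)*(-½) = (8/5 + t)*(-½) = -⅘ - t/2)
-107*Z(13) + (V - 1*24) = -107*(-⅘ - ½*13) + (4 - 1*24) = -107*(-⅘ - 13/2) + (4 - 24) = -107*(-73/10) - 20 = 7811/10 - 20 = 7611/10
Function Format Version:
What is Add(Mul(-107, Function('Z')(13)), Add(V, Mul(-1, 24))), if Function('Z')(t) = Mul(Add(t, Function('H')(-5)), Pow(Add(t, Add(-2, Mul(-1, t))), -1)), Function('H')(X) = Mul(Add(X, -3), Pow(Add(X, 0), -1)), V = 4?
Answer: Rational(7611, 10) ≈ 761.10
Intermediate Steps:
Function('H')(X) = Mul(Pow(X, -1), Add(-3, X)) (Function('H')(X) = Mul(Add(-3, X), Pow(X, -1)) = Mul(Pow(X, -1), Add(-3, X)))
Function('Z')(t) = Add(Rational(-4, 5), Mul(Rational(-1, 2), t)) (Function('Z')(t) = Mul(Add(t, Mul(Pow(-5, -1), Add(-3, -5))), Pow(Add(t, Add(-2, Mul(-1, t))), -1)) = Mul(Add(t, Mul(Rational(-1, 5), -8)), Pow(-2, -1)) = Mul(Add(t, Rational(8, 5)), Rational(-1, 2)) = Mul(Add(Rational(8, 5), t), Rational(-1, 2)) = Add(Rational(-4, 5), Mul(Rational(-1, 2), t)))
Add(Mul(-107, Function('Z')(13)), Add(V, Mul(-1, 24))) = Add(Mul(-107, Add(Rational(-4, 5), Mul(Rational(-1, 2), 13))), Add(4, Mul(-1, 24))) = Add(Mul(-107, Add(Rational(-4, 5), Rational(-13, 2))), Add(4, -24)) = Add(Mul(-107, Rational(-73, 10)), -20) = Add(Rational(7811, 10), -20) = Rational(7611, 10)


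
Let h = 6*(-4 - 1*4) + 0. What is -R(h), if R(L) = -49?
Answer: 49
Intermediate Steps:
h = -48 (h = 6*(-4 - 4) + 0 = 6*(-8) + 0 = -48 + 0 = -48)
-R(h) = -1*(-49) = 49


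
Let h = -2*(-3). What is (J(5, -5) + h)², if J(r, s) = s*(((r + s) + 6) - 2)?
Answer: 196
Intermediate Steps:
J(r, s) = s*(4 + r + s) (J(r, s) = s*((6 + r + s) - 2) = s*(4 + r + s))
h = 6
(J(5, -5) + h)² = (-5*(4 + 5 - 5) + 6)² = (-5*4 + 6)² = (-20 + 6)² = (-14)² = 196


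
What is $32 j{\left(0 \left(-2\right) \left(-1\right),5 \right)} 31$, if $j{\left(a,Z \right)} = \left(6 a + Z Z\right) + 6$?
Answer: $30752$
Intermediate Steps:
$j{\left(a,Z \right)} = 6 + Z^{2} + 6 a$ ($j{\left(a,Z \right)} = \left(6 a + Z^{2}\right) + 6 = \left(Z^{2} + 6 a\right) + 6 = 6 + Z^{2} + 6 a$)
$32 j{\left(0 \left(-2\right) \left(-1\right),5 \right)} 31 = 32 \left(6 + 5^{2} + 6 \cdot 0 \left(-2\right) \left(-1\right)\right) 31 = 32 \left(6 + 25 + 6 \cdot 0 \left(-1\right)\right) 31 = 32 \left(6 + 25 + 6 \cdot 0\right) 31 = 32 \left(6 + 25 + 0\right) 31 = 32 \cdot 31 \cdot 31 = 992 \cdot 31 = 30752$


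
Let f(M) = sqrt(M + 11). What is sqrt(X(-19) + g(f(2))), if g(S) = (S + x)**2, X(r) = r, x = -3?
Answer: sqrt(-19 + (3 - sqrt(13))**2) ≈ 4.3166*I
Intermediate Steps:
f(M) = sqrt(11 + M)
g(S) = (-3 + S)**2 (g(S) = (S - 3)**2 = (-3 + S)**2)
sqrt(X(-19) + g(f(2))) = sqrt(-19 + (-3 + sqrt(11 + 2))**2) = sqrt(-19 + (-3 + sqrt(13))**2)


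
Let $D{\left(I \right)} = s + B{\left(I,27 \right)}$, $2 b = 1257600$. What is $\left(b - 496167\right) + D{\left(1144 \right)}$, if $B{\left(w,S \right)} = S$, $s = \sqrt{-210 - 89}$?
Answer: $132660 + i \sqrt{299} \approx 1.3266 \cdot 10^{5} + 17.292 i$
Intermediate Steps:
$s = i \sqrt{299}$ ($s = \sqrt{-299} = i \sqrt{299} \approx 17.292 i$)
$b = 628800$ ($b = \frac{1}{2} \cdot 1257600 = 628800$)
$D{\left(I \right)} = 27 + i \sqrt{299}$ ($D{\left(I \right)} = i \sqrt{299} + 27 = 27 + i \sqrt{299}$)
$\left(b - 496167\right) + D{\left(1144 \right)} = \left(628800 - 496167\right) + \left(27 + i \sqrt{299}\right) = 132633 + \left(27 + i \sqrt{299}\right) = 132660 + i \sqrt{299}$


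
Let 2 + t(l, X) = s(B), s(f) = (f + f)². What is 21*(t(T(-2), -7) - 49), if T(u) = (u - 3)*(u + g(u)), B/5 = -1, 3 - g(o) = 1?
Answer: 1029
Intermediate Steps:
g(o) = 2 (g(o) = 3 - 1*1 = 3 - 1 = 2)
B = -5 (B = 5*(-1) = -5)
s(f) = 4*f² (s(f) = (2*f)² = 4*f²)
T(u) = (-3 + u)*(2 + u) (T(u) = (u - 3)*(u + 2) = (-3 + u)*(2 + u))
t(l, X) = 98 (t(l, X) = -2 + 4*(-5)² = -2 + 4*25 = -2 + 100 = 98)
21*(t(T(-2), -7) - 49) = 21*(98 - 49) = 21*49 = 1029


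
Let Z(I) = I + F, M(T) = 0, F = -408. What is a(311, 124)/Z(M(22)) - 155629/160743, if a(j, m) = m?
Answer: -6952397/5465262 ≈ -1.2721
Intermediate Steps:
Z(I) = -408 + I (Z(I) = I - 408 = -408 + I)
a(311, 124)/Z(M(22)) - 155629/160743 = 124/(-408 + 0) - 155629/160743 = 124/(-408) - 155629*1/160743 = 124*(-1/408) - 155629/160743 = -31/102 - 155629/160743 = -6952397/5465262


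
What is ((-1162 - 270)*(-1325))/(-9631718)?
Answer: -948700/4815859 ≈ -0.19700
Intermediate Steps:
((-1162 - 270)*(-1325))/(-9631718) = -1432*(-1325)*(-1/9631718) = 1897400*(-1/9631718) = -948700/4815859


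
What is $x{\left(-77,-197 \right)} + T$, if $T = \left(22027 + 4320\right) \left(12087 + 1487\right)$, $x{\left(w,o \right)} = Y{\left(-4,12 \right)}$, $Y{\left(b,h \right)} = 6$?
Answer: $357634184$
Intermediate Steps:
$x{\left(w,o \right)} = 6$
$T = 357634178$ ($T = 26347 \cdot 13574 = 357634178$)
$x{\left(-77,-197 \right)} + T = 6 + 357634178 = 357634184$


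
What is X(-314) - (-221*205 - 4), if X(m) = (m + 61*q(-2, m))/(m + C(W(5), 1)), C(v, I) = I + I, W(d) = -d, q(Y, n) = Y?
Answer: 3534211/78 ≈ 45310.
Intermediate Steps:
C(v, I) = 2*I
X(m) = (-122 + m)/(2 + m) (X(m) = (m + 61*(-2))/(m + 2*1) = (m - 122)/(m + 2) = (-122 + m)/(2 + m))
X(-314) - (-221*205 - 4) = (-122 - 314)/(2 - 314) - (-221*205 - 4) = -436/(-312) - (-45305 - 4) = -1/312*(-436) - 1*(-45309) = 109/78 + 45309 = 3534211/78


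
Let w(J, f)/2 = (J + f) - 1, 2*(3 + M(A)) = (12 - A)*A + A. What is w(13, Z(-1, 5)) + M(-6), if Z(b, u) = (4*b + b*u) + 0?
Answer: -54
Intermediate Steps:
Z(b, u) = 4*b + b*u
M(A) = -3 + A/2 + A*(12 - A)/2 (M(A) = -3 + ((12 - A)*A + A)/2 = -3 + (A*(12 - A) + A)/2 = -3 + (A + A*(12 - A))/2 = -3 + (A/2 + A*(12 - A)/2) = -3 + A/2 + A*(12 - A)/2)
w(J, f) = -2 + 2*J + 2*f (w(J, f) = 2*((J + f) - 1) = 2*(-1 + J + f) = -2 + 2*J + 2*f)
w(13, Z(-1, 5)) + M(-6) = (-2 + 2*13 + 2*(-(4 + 5))) + (-3 - 1/2*(-6)**2 + (13/2)*(-6)) = (-2 + 26 + 2*(-1*9)) + (-3 - 1/2*36 - 39) = (-2 + 26 + 2*(-9)) + (-3 - 18 - 39) = (-2 + 26 - 18) - 60 = 6 - 60 = -54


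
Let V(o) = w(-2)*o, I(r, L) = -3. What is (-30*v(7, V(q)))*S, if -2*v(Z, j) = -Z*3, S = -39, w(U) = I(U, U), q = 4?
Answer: 12285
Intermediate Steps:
w(U) = -3
V(o) = -3*o
v(Z, j) = 3*Z/2 (v(Z, j) = -(-Z)*3/2 = -(-3)*Z/2 = 3*Z/2)
(-30*v(7, V(q)))*S = -45*7*(-39) = -30*21/2*(-39) = -315*(-39) = 12285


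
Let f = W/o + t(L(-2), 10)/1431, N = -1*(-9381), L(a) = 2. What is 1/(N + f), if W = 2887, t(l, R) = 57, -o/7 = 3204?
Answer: 396228/3716979647 ≈ 0.00010660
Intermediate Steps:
o = -22428 (o = -7*3204 = -22428)
N = 9381
f = -35221/396228 (f = 2887/(-22428) + 57/1431 = 2887*(-1/22428) + 57*(1/1431) = -2887/22428 + 19/477 = -35221/396228 ≈ -0.088891)
1/(N + f) = 1/(9381 - 35221/396228) = 1/(3716979647/396228) = 396228/3716979647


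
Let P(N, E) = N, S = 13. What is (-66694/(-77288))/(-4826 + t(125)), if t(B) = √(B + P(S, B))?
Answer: -80466311/450012046436 - 33347*√138/900024092872 ≈ -0.00017924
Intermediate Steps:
t(B) = √(13 + B) (t(B) = √(B + 13) = √(13 + B))
(-66694/(-77288))/(-4826 + t(125)) = (-66694/(-77288))/(-4826 + √(13 + 125)) = (-66694*(-1/77288))/(-4826 + √138) = 33347/(38644*(-4826 + √138))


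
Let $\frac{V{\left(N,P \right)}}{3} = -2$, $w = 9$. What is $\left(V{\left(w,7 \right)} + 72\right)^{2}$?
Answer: $4356$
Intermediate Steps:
$V{\left(N,P \right)} = -6$ ($V{\left(N,P \right)} = 3 \left(-2\right) = -6$)
$\left(V{\left(w,7 \right)} + 72\right)^{2} = \left(-6 + 72\right)^{2} = 66^{2} = 4356$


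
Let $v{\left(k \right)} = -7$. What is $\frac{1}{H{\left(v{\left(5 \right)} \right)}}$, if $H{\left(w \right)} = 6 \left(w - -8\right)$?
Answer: $\frac{1}{6} \approx 0.16667$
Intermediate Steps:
$H{\left(w \right)} = 48 + 6 w$ ($H{\left(w \right)} = 6 \left(w + 8\right) = 6 \left(8 + w\right) = 48 + 6 w$)
$\frac{1}{H{\left(v{\left(5 \right)} \right)}} = \frac{1}{48 + 6 \left(-7\right)} = \frac{1}{48 - 42} = \frac{1}{6}$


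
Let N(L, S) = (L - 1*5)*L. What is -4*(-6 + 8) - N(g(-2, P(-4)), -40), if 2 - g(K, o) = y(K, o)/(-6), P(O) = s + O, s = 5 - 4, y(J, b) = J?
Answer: -22/9 ≈ -2.4444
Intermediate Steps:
s = 1
P(O) = 1 + O
g(K, o) = 2 + K/6 (g(K, o) = 2 - K/(-6) = 2 - K*(-1)/6 = 2 - (-1)*K/6 = 2 + K/6)
N(L, S) = L*(-5 + L) (N(L, S) = (L - 5)*L = (-5 + L)*L = L*(-5 + L))
-4*(-6 + 8) - N(g(-2, P(-4)), -40) = -4*(-6 + 8) - (2 + (1/6)*(-2))*(-5 + (2 + (1/6)*(-2))) = -4*2 - (2 - 1/3)*(-5 + (2 - 1/3)) = -8 - 5*(-5 + 5/3)/3 = -8 - 5*(-10)/(3*3) = -8 - 1*(-50/9) = -8 + 50/9 = -22/9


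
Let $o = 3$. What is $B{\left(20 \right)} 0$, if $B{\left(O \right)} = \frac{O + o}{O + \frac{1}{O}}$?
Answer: $0$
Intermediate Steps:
$B{\left(O \right)} = \frac{3 + O}{O + \frac{1}{O}}$ ($B{\left(O \right)} = \frac{O + 3}{O + \frac{1}{O}} = \frac{3 + O}{O + \frac{1}{O}}$)
$B{\left(20 \right)} 0 = \frac{20 \left(3 + 20\right)}{1 + 20^{2}} \cdot 0 = 20 \frac{1}{1 + 400} \cdot 23 \cdot 0 = 20 \cdot \frac{1}{401} \cdot 23 \cdot 0 = \frac{460}{401} \cdot 0 = 0$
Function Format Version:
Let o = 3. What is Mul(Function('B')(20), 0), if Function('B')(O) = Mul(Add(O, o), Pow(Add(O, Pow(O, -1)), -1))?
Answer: 0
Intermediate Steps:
Function('B')(O) = Mul(Pow(Add(O, Pow(O, -1)), -1), Add(3, O)) (Function('B')(O) = Mul(Add(O, 3), Pow(Add(O, Pow(O, -1)), -1)) = Mul(Add(3, O), Pow(Add(O, Pow(O, -1)), -1)) = Mul(Pow(Add(O, Pow(O, -1)), -1), Add(3, O)))
Mul(Function('B')(20), 0) = Mul(Mul(20, Pow(Add(1, Pow(20, 2)), -1), Add(3, 20)), 0) = Mul(Mul(20, Pow(Add(1, 400), -1), 23), 0) = Mul(Mul(20, Pow(401, -1), 23), 0) = Mul(Mul(20, Rational(1, 401), 23), 0) = Mul(Rational(460, 401), 0) = 0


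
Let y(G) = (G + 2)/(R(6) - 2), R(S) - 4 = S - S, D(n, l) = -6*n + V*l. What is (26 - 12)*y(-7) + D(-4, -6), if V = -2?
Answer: 1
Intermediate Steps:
D(n, l) = -6*n - 2*l
R(S) = 4 (R(S) = 4 + (S - S) = 4 + 0 = 4)
y(G) = 1 + G/2 (y(G) = (G + 2)/(4 - 2) = (2 + G)/2 = (2 + G)*(1/2) = 1 + G/2)
(26 - 12)*y(-7) + D(-4, -6) = (26 - 12)*(1 + (1/2)*(-7)) + (-6*(-4) - 2*(-6)) = 14*(1 - 7/2) + (24 + 12) = 14*(-5/2) + 36 = -35 + 36 = 1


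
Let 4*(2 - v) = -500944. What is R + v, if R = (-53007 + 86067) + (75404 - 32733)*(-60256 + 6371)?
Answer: -2299168537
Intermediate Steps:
v = 125238 (v = 2 - ¼*(-500944) = 2 + 125236 = 125238)
R = -2299293775 (R = 33060 + 42671*(-53885) = 33060 - 2299326835 = -2299293775)
R + v = -2299293775 + 125238 = -2299168537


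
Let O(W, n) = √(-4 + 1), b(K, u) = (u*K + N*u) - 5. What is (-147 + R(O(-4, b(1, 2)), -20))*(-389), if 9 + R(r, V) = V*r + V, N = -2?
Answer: 68464 + 7780*I*√3 ≈ 68464.0 + 13475.0*I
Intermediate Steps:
b(K, u) = -5 - 2*u + K*u (b(K, u) = (u*K - 2*u) - 5 = (K*u - 2*u) - 5 = (-2*u + K*u) - 5 = -5 - 2*u + K*u)
O(W, n) = I*√3 (O(W, n) = √(-3) = I*√3)
R(r, V) = -9 + V + V*r (R(r, V) = -9 + (V*r + V) = -9 + (V + V*r) = -9 + V + V*r)
(-147 + R(O(-4, b(1, 2)), -20))*(-389) = (-147 + (-9 - 20 - 20*I*√3))*(-389) = (-147 + (-29 - 20*I*√3))*(-389) = (-176 - 20*I*√3)*(-389) = 68464 + 7780*I*√3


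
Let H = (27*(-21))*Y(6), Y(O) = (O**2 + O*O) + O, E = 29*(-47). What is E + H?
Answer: -45589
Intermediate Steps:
E = -1363
Y(O) = O + 2*O**2 (Y(O) = (O**2 + O**2) + O = 2*O**2 + O = O + 2*O**2)
H = -44226 (H = (27*(-21))*(6*(1 + 2*6)) = -3402*(1 + 12) = -3402*13 = -567*78 = -44226)
E + H = -1363 - 44226 = -45589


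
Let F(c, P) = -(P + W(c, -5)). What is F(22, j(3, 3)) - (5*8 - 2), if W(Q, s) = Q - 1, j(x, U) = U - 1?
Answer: -61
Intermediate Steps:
j(x, U) = -1 + U
W(Q, s) = -1 + Q
F(c, P) = 1 - P - c (F(c, P) = -(P + (-1 + c)) = -(-1 + P + c) = 1 - P - c)
F(22, j(3, 3)) - (5*8 - 2) = (1 - (-1 + 3) - 1*22) - (5*8 - 2) = (1 - 1*2 - 22) - (40 - 2) = (1 - 2 - 22) - 1*38 = -23 - 38 = -61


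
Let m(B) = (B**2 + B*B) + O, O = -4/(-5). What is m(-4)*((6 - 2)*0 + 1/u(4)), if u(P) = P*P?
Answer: 41/20 ≈ 2.0500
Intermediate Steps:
O = 4/5 (O = -4*(-1/5) = 4/5 ≈ 0.80000)
m(B) = 4/5 + 2*B**2 (m(B) = (B**2 + B*B) + 4/5 = (B**2 + B**2) + 4/5 = 2*B**2 + 4/5 = 4/5 + 2*B**2)
u(P) = P**2
m(-4)*((6 - 2)*0 + 1/u(4)) = (4/5 + 2*(-4)**2)*((6 - 2)*0 + 1/(4**2)) = (4/5 + 2*16)*(4*0 + 1/16) = (4/5 + 32)*(0 + 1/16) = (164/5)*(1/16) = 41/20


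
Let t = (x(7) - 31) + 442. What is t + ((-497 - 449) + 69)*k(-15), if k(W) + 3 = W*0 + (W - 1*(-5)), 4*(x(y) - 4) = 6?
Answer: 23635/2 ≈ 11818.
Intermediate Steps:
x(y) = 11/2 (x(y) = 4 + (¼)*6 = 4 + 3/2 = 11/2)
k(W) = 2 + W (k(W) = -3 + (W*0 + (W - 1*(-5))) = -3 + (0 + (W + 5)) = -3 + (0 + (5 + W)) = -3 + (5 + W) = 2 + W)
t = 833/2 (t = (11/2 - 31) + 442 = -51/2 + 442 = 833/2 ≈ 416.50)
t + ((-497 - 449) + 69)*k(-15) = 833/2 + ((-497 - 449) + 69)*(2 - 15) = 833/2 + (-946 + 69)*(-13) = 833/2 - 877*(-13) = 833/2 + 11401 = 23635/2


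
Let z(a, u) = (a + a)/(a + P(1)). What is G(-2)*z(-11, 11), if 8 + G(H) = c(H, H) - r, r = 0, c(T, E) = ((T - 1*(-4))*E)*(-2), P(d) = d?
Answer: 0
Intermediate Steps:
z(a, u) = 2*a/(1 + a) (z(a, u) = (a + a)/(a + 1) = (2*a)/(1 + a) = 2*a/(1 + a))
c(T, E) = -2*E*(4 + T) (c(T, E) = ((T + 4)*E)*(-2) = ((4 + T)*E)*(-2) = (E*(4 + T))*(-2) = -2*E*(4 + T))
G(H) = -8 - 2*H*(4 + H) (G(H) = -8 + (-2*H*(4 + H) - 1*0) = -8 + (-2*H*(4 + H) + 0) = -8 - 2*H*(4 + H))
G(-2)*z(-11, 11) = (-8 - 2*(-2)*(4 - 2))*(2*(-11)/(1 - 11)) = (-8 - 2*(-2)*2)*(2*(-11)/(-10)) = (-8 + 8)*(2*(-11)*(-⅒)) = 0*(11/5) = 0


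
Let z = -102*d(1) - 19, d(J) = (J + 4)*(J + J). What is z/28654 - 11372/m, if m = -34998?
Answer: 144745183/501416346 ≈ 0.28867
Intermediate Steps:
d(J) = 2*J*(4 + J) (d(J) = (4 + J)*(2*J) = 2*J*(4 + J))
z = -1039 (z = -204*(4 + 1) - 19 = -204*5 - 19 = -102*10 - 19 = -1020 - 19 = -1039)
z/28654 - 11372/m = -1039/28654 - 11372/(-34998) = -1039*1/28654 - 11372*(-1/34998) = -1039/28654 + 5686/17499 = 144745183/501416346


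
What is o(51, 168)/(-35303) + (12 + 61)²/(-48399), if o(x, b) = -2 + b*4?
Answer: -3021329/23405889 ≈ -0.12908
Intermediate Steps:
o(x, b) = -2 + 4*b
o(51, 168)/(-35303) + (12 + 61)²/(-48399) = (-2 + 4*168)/(-35303) + (12 + 61)²/(-48399) = (-2 + 672)*(-1/35303) + 73²*(-1/48399) = 670*(-1/35303) + 5329*(-1/48399) = -670/35303 - 73/663 = -3021329/23405889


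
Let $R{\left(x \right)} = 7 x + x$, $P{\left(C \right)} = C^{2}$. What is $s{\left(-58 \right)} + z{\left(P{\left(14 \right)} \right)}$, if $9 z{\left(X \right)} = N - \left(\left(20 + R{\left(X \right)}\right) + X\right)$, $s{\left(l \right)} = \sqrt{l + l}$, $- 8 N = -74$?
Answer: $- \frac{7099}{36} + 2 i \sqrt{29} \approx -197.19 + 10.77 i$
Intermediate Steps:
$N = \frac{37}{4}$ ($N = \left(- \frac{1}{8}\right) \left(-74\right) = \frac{37}{4} \approx 9.25$)
$R{\left(x \right)} = 8 x$
$s{\left(l \right)} = \sqrt{2} \sqrt{l}$ ($s{\left(l \right)} = \sqrt{2 l} = \sqrt{2} \sqrt{l}$)
$z{\left(X \right)} = - \frac{43}{36} - X$ ($z{\left(X \right)} = \frac{\frac{37}{4} - \left(\left(20 + 8 X\right) + X\right)}{9} = \frac{\frac{37}{4} - \left(20 + 9 X\right)}{9} = \frac{- \frac{43}{4} - 9 X}{9} = - \frac{43}{36} - X$)
$s{\left(-58 \right)} + z{\left(P{\left(14 \right)} \right)} = \sqrt{2} \sqrt{-58} - \frac{7099}{36} = \sqrt{2} i \sqrt{58} - \frac{7099}{36} = 2 i \sqrt{29} - \frac{7099}{36} = - \frac{7099}{36} + 2 i \sqrt{29}$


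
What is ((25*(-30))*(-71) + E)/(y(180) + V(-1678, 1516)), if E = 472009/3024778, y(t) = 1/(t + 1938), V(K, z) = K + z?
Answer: -170573024639031/518923351735 ≈ -328.71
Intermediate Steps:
y(t) = 1/(1938 + t)
E = 472009/3024778 (E = 472009*(1/3024778) = 472009/3024778 ≈ 0.15605)
((25*(-30))*(-71) + E)/(y(180) + V(-1678, 1516)) = ((25*(-30))*(-71) + 472009/3024778)/(1/(1938 + 180) + (-1678 + 1516)) = (-750*(-71) + 472009/3024778)/(1/2118 - 162) = (53250 + 472009/3024778)/(1/2118 - 162) = 161069900509/(3024778*(-343115/2118)) = (161069900509/3024778)*(-2118/343115) = -170573024639031/518923351735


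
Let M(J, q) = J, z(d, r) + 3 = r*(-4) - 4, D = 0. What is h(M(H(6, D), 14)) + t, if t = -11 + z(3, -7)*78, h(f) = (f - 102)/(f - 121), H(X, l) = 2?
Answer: 193713/119 ≈ 1627.8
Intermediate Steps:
z(d, r) = -7 - 4*r (z(d, r) = -3 + (r*(-4) - 4) = -3 + (-4*r - 4) = -3 + (-4 - 4*r) = -7 - 4*r)
h(f) = (-102 + f)/(-121 + f)
t = 1627 (t = -11 + (-7 - 4*(-7))*78 = -11 + (-7 + 28)*78 = -11 + 21*78 = -11 + 1638 = 1627)
h(M(H(6, D), 14)) + t = (-102 + 2)/(-121 + 2) + 1627 = -100/(-119) + 1627 = -1/119*(-100) + 1627 = 100/119 + 1627 = 193713/119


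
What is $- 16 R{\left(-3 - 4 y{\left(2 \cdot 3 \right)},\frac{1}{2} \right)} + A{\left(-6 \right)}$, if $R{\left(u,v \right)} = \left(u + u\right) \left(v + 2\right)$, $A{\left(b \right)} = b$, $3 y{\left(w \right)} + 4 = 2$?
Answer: $\frac{62}{3} \approx 20.667$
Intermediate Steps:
$y{\left(w \right)} = - \frac{2}{3}$ ($y{\left(w \right)} = - \frac{4}{3} + \frac{1}{3} \cdot 2 = - \frac{4}{3} + \frac{2}{3} = - \frac{2}{3}$)
$R{\left(u,v \right)} = 2 u \left(2 + v\right)$
$- 16 R{\left(-3 - 4 y{\left(2 \cdot 3 \right)},\frac{1}{2} \right)} + A{\left(-6 \right)} = - 16 \cdot 2 \left(-3 - - \frac{8}{3}\right) \left(2 + \frac{1}{2}\right) - 6 = - 16 \cdot 2 \left(-3 + \frac{8}{3}\right) \left(2 + \frac{1}{2}\right) - 6 = - 16 \cdot 2 \left(- \frac{1}{3}\right) \frac{5}{2} - 6 = \left(-16\right) \left(- \frac{5}{3}\right) - 6 = \frac{80}{3} - 6 = \frac{62}{3}$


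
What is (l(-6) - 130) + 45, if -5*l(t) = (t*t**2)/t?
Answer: -461/5 ≈ -92.200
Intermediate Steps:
l(t) = -t**2/5 (l(t) = -t*t**2/(5*t) = -t**3/(5*t) = -t**2/5)
(l(-6) - 130) + 45 = (-1/5*(-6)**2 - 130) + 45 = (-1/5*36 - 130) + 45 = (-36/5 - 130) + 45 = -686/5 + 45 = -461/5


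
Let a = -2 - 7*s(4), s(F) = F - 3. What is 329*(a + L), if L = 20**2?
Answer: 128639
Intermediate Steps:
s(F) = -3 + F
L = 400
a = -9 (a = -2 - 7*(-3 + 4) = -2 - 7*1 = -2 - 7 = -9)
329*(a + L) = 329*(-9 + 400) = 329*391 = 128639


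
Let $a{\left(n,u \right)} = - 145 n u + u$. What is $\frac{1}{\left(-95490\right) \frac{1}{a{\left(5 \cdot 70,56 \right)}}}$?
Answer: $\frac{1420972}{47745} \approx 29.762$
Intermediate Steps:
$a{\left(n,u \right)} = u - 145 n u$ ($a{\left(n,u \right)} = - 145 n u + u = u - 145 n u$)
$\frac{1}{\left(-95490\right) \frac{1}{a{\left(5 \cdot 70,56 \right)}}} = \frac{1}{\left(-95490\right) \frac{1}{56 \left(1 - 145 \cdot 5 \cdot 70\right)}} = \frac{1}{\left(-95490\right) \frac{1}{56 \left(1 - 50750\right)}} = \frac{1}{\left(-95490\right) \frac{1}{56 \left(-50749\right)}} = \frac{1}{\left(-95490\right) \frac{1}{-2841944}} = \frac{1}{\left(-95490\right) \left(- \frac{1}{2841944}\right)} = \frac{1}{\frac{47745}{1420972}} = \frac{1420972}{47745}$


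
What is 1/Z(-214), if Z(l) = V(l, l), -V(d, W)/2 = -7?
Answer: 1/14 ≈ 0.071429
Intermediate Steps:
V(d, W) = 14 (V(d, W) = -2*(-7) = 14)
Z(l) = 14
1/Z(-214) = 1/14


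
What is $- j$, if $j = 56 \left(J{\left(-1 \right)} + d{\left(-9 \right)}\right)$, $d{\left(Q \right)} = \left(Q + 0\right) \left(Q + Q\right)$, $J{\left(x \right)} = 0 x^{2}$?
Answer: $-9072$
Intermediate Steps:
$J{\left(x \right)} = 0$
$d{\left(Q \right)} = 2 Q^{2}$ ($d{\left(Q \right)} = Q 2 Q = 2 Q^{2}$)
$j = 9072$ ($j = 56 \left(0 + 2 \left(-9\right)^{2}\right) = 56 \left(0 + 2 \cdot 81\right) = 56 \left(0 + 162\right) = 56 \cdot 162 = 9072$)
$- j = \left(-1\right) 9072 = -9072$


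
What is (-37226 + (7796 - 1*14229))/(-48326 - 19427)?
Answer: 6237/9679 ≈ 0.64438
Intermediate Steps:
(-37226 + (7796 - 1*14229))/(-48326 - 19427) = (-37226 + (7796 - 14229))/(-67753) = (-37226 - 6433)*(-1/67753) = -43659*(-1/67753) = 6237/9679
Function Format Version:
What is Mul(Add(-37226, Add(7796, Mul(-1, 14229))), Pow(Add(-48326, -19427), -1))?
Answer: Rational(6237, 9679) ≈ 0.64438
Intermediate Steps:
Mul(Add(-37226, Add(7796, Mul(-1, 14229))), Pow(Add(-48326, -19427), -1)) = Mul(Add(-37226, Add(7796, -14229)), Pow(-67753, -1)) = Mul(Add(-37226, -6433), Rational(-1, 67753)) = Mul(-43659, Rational(-1, 67753)) = Rational(6237, 9679)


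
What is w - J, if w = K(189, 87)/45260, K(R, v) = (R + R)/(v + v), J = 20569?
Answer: -26997635197/1312540 ≈ -20569.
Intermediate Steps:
K(R, v) = R/v (K(R, v) = (2*R)/((2*v)) = (2*R)*(1/(2*v)) = R/v)
w = 63/1312540 (w = (189/87)/45260 = (189*(1/87))*(1/45260) = (63/29)*(1/45260) = 63/1312540 ≈ 4.7999e-5)
w - J = 63/1312540 - 1*20569 = 63/1312540 - 20569 = -26997635197/1312540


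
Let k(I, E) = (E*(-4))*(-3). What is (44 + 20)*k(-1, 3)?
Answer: 2304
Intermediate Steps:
k(I, E) = 12*E (k(I, E) = -4*E*(-3) = 12*E)
(44 + 20)*k(-1, 3) = (44 + 20)*(12*3) = 64*36 = 2304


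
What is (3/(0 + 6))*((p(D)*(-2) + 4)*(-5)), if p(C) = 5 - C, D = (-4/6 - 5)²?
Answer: -1310/9 ≈ -145.56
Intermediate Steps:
D = 289/9 (D = (-4*⅙ - 5)² = (-⅔ - 5)² = (-17/3)² = 289/9 ≈ 32.111)
(3/(0 + 6))*((p(D)*(-2) + 4)*(-5)) = (3/(0 + 6))*(((5 - 1*289/9)*(-2) + 4)*(-5)) = (3/6)*(((5 - 289/9)*(-2) + 4)*(-5)) = (3*(⅙))*((-244/9*(-2) + 4)*(-5)) = ((488/9 + 4)*(-5))/2 = ((524/9)*(-5))/2 = (½)*(-2620/9) = -1310/9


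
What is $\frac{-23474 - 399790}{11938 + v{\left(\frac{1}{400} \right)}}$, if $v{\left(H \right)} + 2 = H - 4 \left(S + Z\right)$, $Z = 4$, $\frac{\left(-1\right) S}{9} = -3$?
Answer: $- \frac{169305600}{4724801} \approx -35.833$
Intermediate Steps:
$S = 27$ ($S = \left(-9\right) \left(-3\right) = 27$)
$v{\left(H \right)} = -126 + H$ ($v{\left(H \right)} = -2 + \left(H - 4 \left(27 + 4\right)\right) = -2 + \left(H - 4 \cdot 31\right) = -2 + \left(H - 124\right) = -2 + \left(-124 + H\right) = -126 + H$)
$\frac{-23474 - 399790}{11938 + v{\left(\frac{1}{400} \right)}} = \frac{-23474 - 399790}{11938 - \left(126 - \frac{1}{400}\right)} = - \frac{423264}{11938 + \left(-126 + \frac{1}{400}\right)} = - \frac{423264}{11938 - \frac{50399}{400}} = - \frac{423264}{\frac{4724801}{400}} = \left(-423264\right) \frac{400}{4724801} = - \frac{169305600}{4724801}$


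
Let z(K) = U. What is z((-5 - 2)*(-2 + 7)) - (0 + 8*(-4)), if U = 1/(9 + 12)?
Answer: 673/21 ≈ 32.048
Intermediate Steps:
U = 1/21 ≈ 0.047619
z(K) = 1/21
z((-5 - 2)*(-2 + 7)) - (0 + 8*(-4)) = 1/21 - (0 + 8*(-4)) = 1/21 - (0 - 32) = 1/21 - 1*(-32) = 1/21 + 32 = 673/21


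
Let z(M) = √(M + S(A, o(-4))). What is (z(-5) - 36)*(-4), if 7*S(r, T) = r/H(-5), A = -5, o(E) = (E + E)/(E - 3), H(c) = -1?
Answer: 144 - 4*I*√210/7 ≈ 144.0 - 8.2808*I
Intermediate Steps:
o(E) = 2*E/(-3 + E) (o(E) = (2*E)/(-3 + E) = 2*E/(-3 + E))
S(r, T) = -r/7 (S(r, T) = (r/(-1))/7 = (r*(-1))/7 = (-r)/7 = -r/7)
z(M) = √(5/7 + M) (z(M) = √(M - ⅐*(-5)) = √(M + 5/7) = √(5/7 + M))
(z(-5) - 36)*(-4) = (√(35 + 49*(-5))/7 - 36)*(-4) = (√(35 - 245)/7 - 36)*(-4) = (√(-210)/7 - 36)*(-4) = ((I*√210)/7 - 36)*(-4) = (I*√210/7 - 36)*(-4) = (-36 + I*√210/7)*(-4) = 144 - 4*I*√210/7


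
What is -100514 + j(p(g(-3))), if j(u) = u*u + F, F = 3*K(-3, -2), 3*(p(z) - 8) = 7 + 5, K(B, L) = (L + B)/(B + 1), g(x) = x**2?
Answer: -200725/2 ≈ -1.0036e+5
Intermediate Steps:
K(B, L) = (B + L)/(1 + B)
p(z) = 12 (p(z) = 8 + (7 + 5)/3 = 8 + (1/3)*12 = 8 + 4 = 12)
F = 15/2 (F = 3*((-3 - 2)/(1 - 3)) = 3*(-5/(-2)) = 3*(-1/2*(-5)) = 3*(5/2) = 15/2 ≈ 7.5000)
j(u) = 15/2 + u**2 (j(u) = u*u + 15/2 = u**2 + 15/2 = 15/2 + u**2)
-100514 + j(p(g(-3))) = -100514 + (15/2 + 12**2) = -100514 + (15/2 + 144) = -100514 + 303/2 = -200725/2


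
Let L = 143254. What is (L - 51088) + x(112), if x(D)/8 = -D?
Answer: 91270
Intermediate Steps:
x(D) = -8*D (x(D) = 8*(-D) = -8*D)
(L - 51088) + x(112) = (143254 - 51088) - 8*112 = 92166 - 896 = 91270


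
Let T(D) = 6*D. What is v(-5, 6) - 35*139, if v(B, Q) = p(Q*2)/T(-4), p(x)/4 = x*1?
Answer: -4867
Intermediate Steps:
p(x) = 4*x (p(x) = 4*(x*1) = 4*x)
v(B, Q) = -Q/3 (v(B, Q) = (4*(Q*2))/((6*(-4))) = (4*(2*Q))/(-24) = (8*Q)*(-1/24) = -Q/3)
v(-5, 6) - 35*139 = -⅓*6 - 35*139 = -2 - 4865 = -4867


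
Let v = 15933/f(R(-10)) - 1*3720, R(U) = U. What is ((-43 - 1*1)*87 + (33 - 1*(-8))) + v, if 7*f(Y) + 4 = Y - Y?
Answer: -141559/4 ≈ -35390.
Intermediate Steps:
f(Y) = -4/7 (f(Y) = -4/7 + (Y - Y)/7 = -4/7 + (⅐)*0 = -4/7 + 0 = -4/7)
v = -126411/4 (v = 15933/(-4/7) - 1*3720 = 15933*(-7/4) - 3720 = -111531/4 - 3720 = -126411/4 ≈ -31603.)
((-43 - 1*1)*87 + (33 - 1*(-8))) + v = ((-43 - 1*1)*87 + (33 - 1*(-8))) - 126411/4 = ((-43 - 1)*87 + (33 + 8)) - 126411/4 = (-44*87 + 41) - 126411/4 = (-3828 + 41) - 126411/4 = -3787 - 126411/4 = -141559/4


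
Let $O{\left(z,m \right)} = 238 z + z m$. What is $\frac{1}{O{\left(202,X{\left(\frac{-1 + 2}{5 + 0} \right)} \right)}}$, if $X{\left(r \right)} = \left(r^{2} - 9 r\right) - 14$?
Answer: $\frac{25}{1122312} \approx 2.2275 \cdot 10^{-5}$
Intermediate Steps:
$X{\left(r \right)} = -14 + r^{2} - 9 r$
$O{\left(z,m \right)} = 238 z + m z$
$\frac{1}{O{\left(202,X{\left(\frac{-1 + 2}{5 + 0} \right)} \right)}} = \frac{1}{202 \left(238 - \left(14 - \frac{\left(-1 + 2\right)^{2}}{\left(5 + 0\right)^{2}} + \frac{9 \left(-1 + 2\right)}{5 + 0}\right)\right)} = \frac{1}{202 \left(238 - \left(14 - \frac{1}{25} + 9 \cdot 1 \cdot \frac{1}{5}\right)\right)} = \frac{1}{202 \left(238 - \left(\frac{79}{5} - \frac{1}{25}\right)\right)} = \frac{1}{202 \left(238 - \frac{394}{25}\right)} = \frac{1}{202 \cdot \frac{5556}{25}} = \frac{1}{\frac{1122312}{25}} = \frac{25}{1122312}$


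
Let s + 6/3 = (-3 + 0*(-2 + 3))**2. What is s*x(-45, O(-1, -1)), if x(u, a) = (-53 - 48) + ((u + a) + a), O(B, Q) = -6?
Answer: -1106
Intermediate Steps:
x(u, a) = -101 + u + 2*a (x(u, a) = -101 + ((a + u) + a) = -101 + (u + 2*a) = -101 + u + 2*a)
s = 7 (s = -2 + (-3 + 0*(-2 + 3))**2 = -2 + (-3 + 0*1)**2 = -2 + (-3 + 0)**2 = -2 + (-3)**2 = -2 + 9 = 7)
s*x(-45, O(-1, -1)) = 7*(-101 - 45 + 2*(-6)) = 7*(-101 - 45 - 12) = 7*(-158) = -1106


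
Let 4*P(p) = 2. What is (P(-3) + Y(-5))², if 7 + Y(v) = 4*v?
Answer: 2809/4 ≈ 702.25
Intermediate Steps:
P(p) = ½ (P(p) = (¼)*2 = ½)
Y(v) = -7 + 4*v
(P(-3) + Y(-5))² = (½ + (-7 + 4*(-5)))² = (½ + (-7 - 20))² = (½ - 27)² = (-53/2)² = 2809/4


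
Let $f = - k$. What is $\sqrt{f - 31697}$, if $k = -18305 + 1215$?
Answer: $3 i \sqrt{1623} \approx 120.86 i$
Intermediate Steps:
$k = -17090$
$f = 17090$ ($f = \left(-1\right) \left(-17090\right) = 17090$)
$\sqrt{f - 31697} = \sqrt{17090 - 31697} = \sqrt{-14607} = 3 i \sqrt{1623}$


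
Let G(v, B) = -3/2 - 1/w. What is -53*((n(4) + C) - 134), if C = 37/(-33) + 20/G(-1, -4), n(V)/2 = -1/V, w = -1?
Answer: 614323/66 ≈ 9307.9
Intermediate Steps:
n(V) = -2/V (n(V) = 2*(-1/V) = -2/V)
G(v, B) = -½ (G(v, B) = -3/2 - 1/(-1) = -3*½ - 1*(-1) = -3/2 + 1 = -½)
C = -1357/33 (C = 37/(-33) + 20/(-½) = 37*(-1/33) + 20*(-2) = -37/33 - 40 = -1357/33 ≈ -41.121)
-53*((n(4) + C) - 134) = -53*((-2/4 - 1357/33) - 134) = -53*((-2*¼ - 1357/33) - 134) = -53*((-½ - 1357/33) - 134) = -53*(-2747/66 - 134) = -53*(-11591/66) = 614323/66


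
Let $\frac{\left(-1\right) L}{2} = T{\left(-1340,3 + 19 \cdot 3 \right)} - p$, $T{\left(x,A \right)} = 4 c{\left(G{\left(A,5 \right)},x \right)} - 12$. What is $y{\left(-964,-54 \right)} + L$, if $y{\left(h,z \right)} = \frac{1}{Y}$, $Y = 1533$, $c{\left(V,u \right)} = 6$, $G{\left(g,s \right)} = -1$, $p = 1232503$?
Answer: $\frac{3778817407}{1533} \approx 2.465 \cdot 10^{6}$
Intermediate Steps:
$T{\left(x,A \right)} = 12$ ($T{\left(x,A \right)} = 4 \cdot 6 - 12 = 24 - 12 = 12$)
$y{\left(h,z \right)} = \frac{1}{1533}$
$L = 2464982$ ($L = - 2 \left(12 - 1232503\right) = \left(-2\right) \left(-1232491\right) = 2464982$)
$y{\left(-964,-54 \right)} + L = \frac{1}{1533} + 2464982 = \frac{3778817407}{1533}$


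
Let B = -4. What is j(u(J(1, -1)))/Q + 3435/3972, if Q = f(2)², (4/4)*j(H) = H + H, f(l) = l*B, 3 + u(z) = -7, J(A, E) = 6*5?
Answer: 2925/5296 ≈ 0.55230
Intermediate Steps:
J(A, E) = 30
u(z) = -10 (u(z) = -3 - 7 = -10)
f(l) = -4*l (f(l) = l*(-4) = -4*l)
j(H) = 2*H (j(H) = H + H = 2*H)
Q = 64 (Q = (-4*2)² = (-8)² = 64)
j(u(J(1, -1)))/Q + 3435/3972 = (2*(-10))/64 + 3435/3972 = -20*1/64 + 3435*(1/3972) = -5/16 + 1145/1324 = 2925/5296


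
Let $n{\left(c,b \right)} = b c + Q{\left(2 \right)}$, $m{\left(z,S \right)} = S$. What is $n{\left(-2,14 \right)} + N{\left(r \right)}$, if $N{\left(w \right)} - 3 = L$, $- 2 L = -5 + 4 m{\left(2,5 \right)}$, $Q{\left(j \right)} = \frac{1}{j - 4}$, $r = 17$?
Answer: $-33$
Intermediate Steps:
$Q{\left(j \right)} = \frac{1}{-4 + j}$
$n{\left(c,b \right)} = - \frac{1}{2} + b c$ ($n{\left(c,b \right)} = b c + \frac{1}{-4 + 2} = b c + \frac{1}{-2} = b c - \frac{1}{2} = - \frac{1}{2} + b c$)
$L = - \frac{15}{2}$ ($L = - \frac{-5 + 4 \cdot 5}{2} = - \frac{-5 + 20}{2} = \left(- \frac{1}{2}\right) 15 = - \frac{15}{2} \approx -7.5$)
$N{\left(w \right)} = - \frac{9}{2}$ ($N{\left(w \right)} = 3 - \frac{15}{2} = - \frac{9}{2}$)
$n{\left(-2,14 \right)} + N{\left(r \right)} = \left(- \frac{1}{2} + 14 \left(-2\right)\right) - \frac{9}{2} = \left(- \frac{1}{2} - 28\right) - \frac{9}{2} = - \frac{57}{2} - \frac{9}{2} = -33$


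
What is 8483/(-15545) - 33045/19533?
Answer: -226460988/101213495 ≈ -2.2375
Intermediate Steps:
8483/(-15545) - 33045/19533 = 8483*(-1/15545) - 33045*1/19533 = -8483/15545 - 11015/6511 = -226460988/101213495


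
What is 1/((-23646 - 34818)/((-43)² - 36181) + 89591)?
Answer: 2861/256324723 ≈ 1.1162e-5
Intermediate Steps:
1/((-23646 - 34818)/((-43)² - 36181) + 89591) = 1/(-58464/(1849 - 36181) + 89591) = 1/(-58464/(-34332) + 89591) = 1/(-58464*(-1/34332) + 89591) = 1/(4872/2861 + 89591) = 1/(256324723/2861) = 2861/256324723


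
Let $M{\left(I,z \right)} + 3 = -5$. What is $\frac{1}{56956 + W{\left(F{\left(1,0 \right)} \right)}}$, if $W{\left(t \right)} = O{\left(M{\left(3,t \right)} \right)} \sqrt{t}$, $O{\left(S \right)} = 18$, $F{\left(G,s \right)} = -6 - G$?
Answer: $\frac{14239}{810997051} - \frac{9 i \sqrt{7}}{1621994102} \approx 1.7557 \cdot 10^{-5} - 1.4681 \cdot 10^{-8} i$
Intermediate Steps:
$M{\left(I,z \right)} = -8$ ($M{\left(I,z \right)} = -3 - 5 = -8$)
$W{\left(t \right)} = 18 \sqrt{t}$
$\frac{1}{56956 + W{\left(F{\left(1,0 \right)} \right)}} = \frac{1}{56956 + 18 \sqrt{-6 - 1}} = \frac{1}{56956 + 18 \sqrt{-7}} = \frac{1}{56956 + 18 i \sqrt{7}}$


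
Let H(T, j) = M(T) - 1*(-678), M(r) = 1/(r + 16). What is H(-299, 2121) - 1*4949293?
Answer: -1400458046/283 ≈ -4.9486e+6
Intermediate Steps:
M(r) = 1/(16 + r)
H(T, j) = 678 + 1/(16 + T) (H(T, j) = 1/(16 + T) - 1*(-678) = 1/(16 + T) + 678 = 678 + 1/(16 + T))
H(-299, 2121) - 1*4949293 = (10849 + 678*(-299))/(16 - 299) - 1*4949293 = (10849 - 202722)/(-283) - 4949293 = -1/283*(-191873) - 4949293 = 191873/283 - 4949293 = -1400458046/283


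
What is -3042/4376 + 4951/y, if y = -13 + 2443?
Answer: 3568379/2658420 ≈ 1.3423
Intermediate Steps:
y = 2430
-3042/4376 + 4951/y = -3042/4376 + 4951/2430 = -3042*1/4376 + 4951*(1/2430) = -1521/2188 + 4951/2430 = 3568379/2658420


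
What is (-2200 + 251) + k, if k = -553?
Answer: -2502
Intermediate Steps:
(-2200 + 251) + k = (-2200 + 251) - 553 = -1949 - 553 = -2502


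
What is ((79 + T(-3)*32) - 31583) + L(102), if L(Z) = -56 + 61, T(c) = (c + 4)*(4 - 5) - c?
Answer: -31435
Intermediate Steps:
T(c) = -4 - 2*c (T(c) = (4 + c)*(-1) - c = (-4 - c) - c = -4 - 2*c)
L(Z) = 5
((79 + T(-3)*32) - 31583) + L(102) = ((79 + (-4 - 2*(-3))*32) - 31583) + 5 = ((79 + (-4 + 6)*32) - 31583) + 5 = ((79 + 2*32) - 31583) + 5 = ((79 + 64) - 31583) + 5 = (143 - 31583) + 5 = -31440 + 5 = -31435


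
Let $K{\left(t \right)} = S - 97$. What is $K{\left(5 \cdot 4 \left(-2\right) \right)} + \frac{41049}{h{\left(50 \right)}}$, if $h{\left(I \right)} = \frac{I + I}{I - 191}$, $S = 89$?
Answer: $- \frac{5788709}{100} \approx -57887.0$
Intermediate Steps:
$h{\left(I \right)} = \frac{2 I}{-191 + I}$
$K{\left(t \right)} = -8$ ($K{\left(t \right)} = 89 - 97 = -8$)
$K{\left(5 \cdot 4 \left(-2\right) \right)} + \frac{41049}{h{\left(50 \right)}} = -8 + \frac{41049}{2 \cdot 50 \frac{1}{-191 + 50}} = -8 + \frac{41049}{2 \cdot 50 \frac{1}{-141}} = -8 + \frac{41049}{2 \cdot 50 \left(- \frac{1}{141}\right)} = -8 + \frac{41049}{- \frac{100}{141}} = -8 + 41049 \left(- \frac{141}{100}\right) = -8 - \frac{5787909}{100} = - \frac{5788709}{100}$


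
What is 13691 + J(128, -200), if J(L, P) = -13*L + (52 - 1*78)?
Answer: 12001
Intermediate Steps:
J(L, P) = -26 - 13*L (J(L, P) = -13*L + (52 - 78) = -13*L - 26 = -26 - 13*L)
13691 + J(128, -200) = 13691 + (-26 - 13*128) = 13691 + (-26 - 1664) = 13691 - 1690 = 12001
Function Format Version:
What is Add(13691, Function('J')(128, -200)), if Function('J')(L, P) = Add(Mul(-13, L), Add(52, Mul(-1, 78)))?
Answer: 12001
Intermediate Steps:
Function('J')(L, P) = Add(-26, Mul(-13, L)) (Function('J')(L, P) = Add(Mul(-13, L), Add(52, -78)) = Add(Mul(-13, L), -26) = Add(-26, Mul(-13, L)))
Add(13691, Function('J')(128, -200)) = Add(13691, Add(-26, Mul(-13, 128))) = Add(13691, Add(-26, -1664)) = Add(13691, -1690) = 12001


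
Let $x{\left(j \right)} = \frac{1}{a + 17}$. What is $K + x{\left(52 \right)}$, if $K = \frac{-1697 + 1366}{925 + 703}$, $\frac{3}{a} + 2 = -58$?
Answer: $- \frac{79649}{551892} \approx -0.14432$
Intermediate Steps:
$a = - \frac{1}{20}$ ($a = \frac{3}{-2 - 58} = \frac{3}{-60} = 3 \left(- \frac{1}{60}\right) = - \frac{1}{20} \approx -0.05$)
$x{\left(j \right)} = \frac{20}{339}$ ($x{\left(j \right)} = \frac{1}{- \frac{1}{20} + 17} = \frac{1}{\frac{339}{20}} = \frac{20}{339}$)
$K = - \frac{331}{1628} \approx -0.20332$
$K + x{\left(52 \right)} = - \frac{331}{1628} + \frac{20}{339} = - \frac{79649}{551892}$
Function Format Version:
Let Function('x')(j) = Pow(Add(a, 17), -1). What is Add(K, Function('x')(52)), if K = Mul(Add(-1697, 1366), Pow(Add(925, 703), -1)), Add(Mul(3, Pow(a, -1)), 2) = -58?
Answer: Rational(-79649, 551892) ≈ -0.14432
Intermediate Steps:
a = Rational(-1, 20) (a = Mul(3, Pow(Add(-2, -58), -1)) = Mul(3, Pow(-60, -1)) = Mul(3, Rational(-1, 60)) = Rational(-1, 20) ≈ -0.050000)
Function('x')(j) = Rational(20, 339) (Function('x')(j) = Pow(Add(Rational(-1, 20), 17), -1) = Pow(Rational(339, 20), -1) = Rational(20, 339))
K = Rational(-331, 1628) (K = Mul(-331, Pow(1628, -1)) = Mul(-331, Rational(1, 1628)) = Rational(-331, 1628) ≈ -0.20332)
Add(K, Function('x')(52)) = Add(Rational(-331, 1628), Rational(20, 339)) = Rational(-79649, 551892)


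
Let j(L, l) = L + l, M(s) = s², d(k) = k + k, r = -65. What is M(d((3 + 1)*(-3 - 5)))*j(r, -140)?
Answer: -839680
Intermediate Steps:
d(k) = 2*k
M(d((3 + 1)*(-3 - 5)))*j(r, -140) = (2*((3 + 1)*(-3 - 5)))²*(-65 - 140) = (2*(4*(-8)))²*(-205) = (2*(-32))²*(-205) = (-64)²*(-205) = 4096*(-205) = -839680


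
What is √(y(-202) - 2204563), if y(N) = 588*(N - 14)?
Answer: I*√2331571 ≈ 1526.9*I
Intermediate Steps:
y(N) = -8232 + 588*N (y(N) = 588*(-14 + N) = -8232 + 588*N)
√(y(-202) - 2204563) = √((-8232 + 588*(-202)) - 2204563) = √((-8232 - 118776) - 2204563) = √(-127008 - 2204563) = √(-2331571) = I*√2331571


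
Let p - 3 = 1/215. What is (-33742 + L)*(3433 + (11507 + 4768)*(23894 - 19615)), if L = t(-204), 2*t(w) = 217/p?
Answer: -79812221562669/34 ≈ -2.3474e+12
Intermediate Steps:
p = 646/215 (p = 3 + 1/215 = 646/215 ≈ 3.0047)
t(w) = 46655/1292 (t(w) = (217/(646/215))/2 = (217*(215/646))/2 = (1/2)*(46655/646) = 46655/1292)
L = 46655/1292 ≈ 36.111
(-33742 + L)*(3433 + (11507 + 4768)*(23894 - 19615)) = (-33742 + 46655/1292)*(3433 + (11507 + 4768)*(23894 - 19615)) = -43548009*(3433 + 16275*4279)/1292 = -43548009*(3433 + 69640725)/1292 = -43548009/1292*69644158 = -79812221562669/34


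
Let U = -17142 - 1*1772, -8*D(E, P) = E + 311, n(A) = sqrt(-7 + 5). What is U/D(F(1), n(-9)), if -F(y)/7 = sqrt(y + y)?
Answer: 47058032/96623 + 1059184*sqrt(2)/96623 ≈ 502.53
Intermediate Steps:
n(A) = I*sqrt(2) (n(A) = sqrt(-2) = I*sqrt(2))
F(y) = -7*sqrt(2)*sqrt(y) (F(y) = -7*sqrt(y + y) = -7*sqrt(2)*sqrt(y))
D(E, P) = -311/8 - E/8 (D(E, P) = -(E + 311)/8 = -(311 + E)/8 = -311/8 - E/8)
U = -18914 (U = -17142 - 1772 = -18914)
U/D(F(1), n(-9)) = -18914/(-311/8 - (-7)*sqrt(2)*sqrt(1)/8) = -18914/(-311/8 - (-7)*sqrt(2)/8) = -18914/(-311/8 + 7*sqrt(2)/8)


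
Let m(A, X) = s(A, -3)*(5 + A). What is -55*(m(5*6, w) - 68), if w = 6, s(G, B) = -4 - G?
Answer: 69190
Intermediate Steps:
m(A, X) = (-4 - A)*(5 + A)
-55*(m(5*6, w) - 68) = -55*(-(4 + 5*6)*(5 + 5*6) - 68) = -55*(-(4 + 30)*(5 + 30) - 68) = -55*(-1*34*35 - 68) = -55*(-1190 - 68) = -55*(-1258) = 69190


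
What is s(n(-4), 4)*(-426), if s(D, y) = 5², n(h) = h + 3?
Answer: -10650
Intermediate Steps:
n(h) = 3 + h
s(D, y) = 25
s(n(-4), 4)*(-426) = 25*(-426) = -10650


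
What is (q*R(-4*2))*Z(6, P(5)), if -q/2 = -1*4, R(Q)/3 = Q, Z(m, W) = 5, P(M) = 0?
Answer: -960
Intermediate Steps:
R(Q) = 3*Q
q = 8 (q = -(-2)*4 = -2*(-4) = 8)
(q*R(-4*2))*Z(6, P(5)) = (8*(3*(-4*2)))*5 = (8*(3*(-8)))*5 = (8*(-24))*5 = -192*5 = -960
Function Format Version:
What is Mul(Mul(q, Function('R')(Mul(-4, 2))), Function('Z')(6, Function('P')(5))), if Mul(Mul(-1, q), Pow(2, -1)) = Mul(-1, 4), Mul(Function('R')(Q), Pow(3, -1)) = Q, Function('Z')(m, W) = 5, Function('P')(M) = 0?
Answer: -960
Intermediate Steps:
Function('R')(Q) = Mul(3, Q)
q = 8 (q = Mul(-2, Mul(-1, 4)) = Mul(-2, -4) = 8)
Mul(Mul(q, Function('R')(Mul(-4, 2))), Function('Z')(6, Function('P')(5))) = Mul(Mul(8, Mul(3, Mul(-4, 2))), 5) = Mul(Mul(8, Mul(3, -8)), 5) = Mul(Mul(8, -24), 5) = Mul(-192, 5) = -960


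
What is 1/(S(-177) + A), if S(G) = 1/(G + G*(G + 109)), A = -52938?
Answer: -11859/627791741 ≈ -1.8890e-5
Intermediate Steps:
S(G) = 1/(G + G*(109 + G))
1/(S(-177) + A) = 1/(1/((-177)*(110 - 177)) - 52938) = 1/(-1/177/(-67) - 52938) = 1/(-1/177*(-1/67) - 52938) = 1/(1/11859 - 52938) = 1/(-627791741/11859) = -11859/627791741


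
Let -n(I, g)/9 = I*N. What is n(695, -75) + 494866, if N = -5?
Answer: 526141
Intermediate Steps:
n(I, g) = 45*I (n(I, g) = -9*I*(-5) = -(-45)*I = 45*I)
n(695, -75) + 494866 = 45*695 + 494866 = 31275 + 494866 = 526141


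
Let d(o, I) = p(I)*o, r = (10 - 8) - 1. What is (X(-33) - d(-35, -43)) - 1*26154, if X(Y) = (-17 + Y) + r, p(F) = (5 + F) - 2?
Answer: -27603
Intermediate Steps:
p(F) = 3 + F
r = 1 (r = 2 - 1 = 1)
d(o, I) = o*(3 + I) (d(o, I) = (3 + I)*o = o*(3 + I))
X(Y) = -16 + Y (X(Y) = (-17 + Y) + 1 = -16 + Y)
(X(-33) - d(-35, -43)) - 1*26154 = ((-16 - 33) - (-35)*(3 - 43)) - 1*26154 = (-49 - (-35)*(-40)) - 26154 = (-49 - 1*1400) - 26154 = (-49 - 1400) - 26154 = -1449 - 26154 = -27603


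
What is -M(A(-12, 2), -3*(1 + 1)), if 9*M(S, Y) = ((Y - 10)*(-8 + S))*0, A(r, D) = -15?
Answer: 0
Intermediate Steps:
M(S, Y) = 0 (M(S, Y) = (((Y - 10)*(-8 + S))*0)/9 = (((-10 + Y)*(-8 + S))*0)/9 = (⅑)*0 = 0)
-M(A(-12, 2), -3*(1 + 1)) = -1*0 = 0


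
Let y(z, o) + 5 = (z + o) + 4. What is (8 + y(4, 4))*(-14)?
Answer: -210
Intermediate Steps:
y(z, o) = -1 + o + z (y(z, o) = -5 + ((z + o) + 4) = -5 + ((o + z) + 4) = -5 + (4 + o + z) = -1 + o + z)
(8 + y(4, 4))*(-14) = (8 + (-1 + 4 + 4))*(-14) = (8 + 7)*(-14) = 15*(-14) = -210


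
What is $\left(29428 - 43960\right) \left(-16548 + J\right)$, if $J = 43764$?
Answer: $-395502912$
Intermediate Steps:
$\left(29428 - 43960\right) \left(-16548 + J\right) = \left(29428 - 43960\right) \left(-16548 + 43764\right) = \left(-14532\right) 27216 = -395502912$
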